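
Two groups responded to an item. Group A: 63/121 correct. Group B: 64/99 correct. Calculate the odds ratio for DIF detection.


Odds_A = 63/58 = 1.0862
Odds_B = 64/35 = 1.8286
OR = Odds_A / Odds_B = 1.0862 / 1.8286
Exactly, OR = (63 * 35) / (58 * 64) = 2205 / 3712
OR = 0.594

0.594


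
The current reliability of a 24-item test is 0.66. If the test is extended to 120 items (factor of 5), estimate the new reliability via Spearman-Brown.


r_new = (n * rxx) / (1 + (n-1) * rxx)
r_new = (5 * 0.66) / (1 + 4 * 0.66)
r_new = 3.3 / 3.64
r_new = 0.9066

0.9066


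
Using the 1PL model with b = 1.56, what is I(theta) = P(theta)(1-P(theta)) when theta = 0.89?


P = 1/(1+exp(-(0.89-1.56))) = 0.3385
I = P*(1-P) = 0.3385 * 0.6615
I = 0.2239

0.2239


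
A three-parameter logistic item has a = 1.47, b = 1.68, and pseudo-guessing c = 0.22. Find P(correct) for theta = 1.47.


logit = 1.47*(1.47 - 1.68) = -0.3087
P* = 1/(1 + exp(--0.3087)) = 0.4234
P = 0.22 + (1 - 0.22) * 0.4234
P = 0.5503

0.5503


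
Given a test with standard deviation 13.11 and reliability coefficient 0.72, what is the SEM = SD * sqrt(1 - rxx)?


SEM = SD * sqrt(1 - rxx)
SEM = 13.11 * sqrt(1 - 0.72)
SEM = 13.11 * sqrt(0.28) = 13.11 * 0.52915
SEM = 6.9372

6.9372


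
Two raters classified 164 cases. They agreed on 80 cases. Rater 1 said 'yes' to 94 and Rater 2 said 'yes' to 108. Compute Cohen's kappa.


P_o = 80/164 = 0.487805
P_e = (94*108 + 70*56) / 26896 = 0.5232
kappa = (P_o - P_e) / (1 - P_e)
kappa = (0.487805 - 0.5232) / (1 - 0.5232)
kappa = -0.0742

-0.0742


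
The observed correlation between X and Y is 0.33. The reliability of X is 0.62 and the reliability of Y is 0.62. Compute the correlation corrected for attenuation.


r_corrected = rxy / sqrt(rxx * ryy)
= 0.33 / sqrt(0.62 * 0.62)
= 0.33 / sqrt(0.3844)
= 0.33 / 0.62
r_corrected = 0.5323

0.5323


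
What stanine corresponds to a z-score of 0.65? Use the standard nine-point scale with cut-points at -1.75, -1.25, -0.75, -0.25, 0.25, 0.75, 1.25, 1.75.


Stanine boundaries: [-1.75, -1.25, -0.75, -0.25, 0.25, 0.75, 1.25, 1.75]
z = 0.65
Check each boundary:
  z >= -1.75 -> could be stanine 2
  z >= -1.25 -> could be stanine 3
  z >= -0.75 -> could be stanine 4
  z >= -0.25 -> could be stanine 5
  z >= 0.25 -> could be stanine 6
  z < 0.75
  z < 1.25
  z < 1.75
Highest qualifying boundary gives stanine = 6

6


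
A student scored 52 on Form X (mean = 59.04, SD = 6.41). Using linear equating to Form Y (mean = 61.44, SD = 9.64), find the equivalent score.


slope = SD_Y / SD_X = 9.64 / 6.41 ~ 1.5039
intercept = mean_Y - slope * mean_X = 61.44 - (9.64 / 6.41) * 59.04 ~ -27.3503
Y = slope * X + intercept. To avoid rounding drift from the rounded slope/intercept, evaluate the equivalent form Y = mean_Y + SD_Y * (X - mean_X) / SD_X at full precision:
Y = 61.44 + 9.64 * (52 - 59.04) / 6.41
Y = 61.44 - 9.64 * 7.04 / 6.41
Y = 61.44 - 67.8656 / 6.41
Y = 61.44 - 10.5875
Y = 50.8525

50.8525


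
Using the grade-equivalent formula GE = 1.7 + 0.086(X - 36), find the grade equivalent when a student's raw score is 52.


raw - median = 52 - 36 = 16
slope * diff = 0.086 * 16 = 1.376
GE = 1.7 + 1.376
GE = 3.076

3.076


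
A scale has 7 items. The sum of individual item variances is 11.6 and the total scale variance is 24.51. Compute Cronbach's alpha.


alpha = (k/(k-1)) * (1 - sum(si^2)/s_total^2)
= (7/6) * (1 - 11.6/24.51)
alpha = 0.6145

0.6145


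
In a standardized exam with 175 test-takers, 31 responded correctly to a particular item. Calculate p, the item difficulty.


Item difficulty p = number correct / total examinees
p = 31 / 175
p = 0.1771

0.1771


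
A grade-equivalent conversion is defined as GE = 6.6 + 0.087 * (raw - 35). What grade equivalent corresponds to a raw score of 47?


raw - median = 47 - 35 = 12
slope * diff = 0.087 * 12 = 1.044
GE = 6.6 + 1.044
GE = 7.644

7.644


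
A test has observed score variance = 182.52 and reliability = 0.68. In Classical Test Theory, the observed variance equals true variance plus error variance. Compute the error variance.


var_true = rxx * var_obs = 0.68 * 182.52 = 124.1136
var_error = var_obs - var_true
var_error = 182.52 - 124.1136
var_error = 58.4064

58.4064


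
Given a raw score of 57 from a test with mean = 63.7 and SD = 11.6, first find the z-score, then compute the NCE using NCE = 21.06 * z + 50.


z = (X - mean) / SD = (57 - 63.7) / 11.6
z = -6.7 / 11.6
z = -0.5776
NCE = NCE = 21.06z + 50
Carry z at full precision (z = -6.7 / 11.6) into the conversion:
NCE = 21.06 * (-6.7 / 11.6) + 50 = -141.102 / 11.6 + 50
NCE = -12.164 + 50
NCE = 37.836

37.836


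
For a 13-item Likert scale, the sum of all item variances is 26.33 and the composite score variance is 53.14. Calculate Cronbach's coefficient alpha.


alpha = (k/(k-1)) * (1 - sum(si^2)/s_total^2)
= (13/12) * (1 - 26.33/53.14)
alpha = 0.5466

0.5466


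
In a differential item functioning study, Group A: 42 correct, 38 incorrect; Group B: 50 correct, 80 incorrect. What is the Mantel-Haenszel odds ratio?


Odds_A = 42/38 = 1.1053
Odds_B = 50/80 = 0.625
OR = Odds_A / Odds_B = 1.1053 / 0.625
Exactly, OR = (42 * 80) / (38 * 50) = 3360 / 1900
OR = 1.7684

1.7684


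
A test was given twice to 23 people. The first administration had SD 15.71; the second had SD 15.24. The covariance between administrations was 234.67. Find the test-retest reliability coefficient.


r = cov(X,Y) / (SD_X * SD_Y)
r = 234.67 / (15.71 * 15.24)
r = 234.67 / 239.4204
r = 0.9802

0.9802


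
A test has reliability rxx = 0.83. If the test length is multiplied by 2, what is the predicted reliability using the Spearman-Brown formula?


r_new = (n * rxx) / (1 + (n-1) * rxx)
r_new = (2 * 0.83) / (1 + 1 * 0.83)
r_new = 1.66 / 1.83
r_new = 0.9071

0.9071


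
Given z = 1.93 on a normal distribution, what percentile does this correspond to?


CDF(z) = 0.5 * (1 + erf(z/sqrt(2)))
erf(1.3647) = 0.9464
CDF = 0.9732
Percentile rank = 0.9732 * 100 = 97.32

97.32


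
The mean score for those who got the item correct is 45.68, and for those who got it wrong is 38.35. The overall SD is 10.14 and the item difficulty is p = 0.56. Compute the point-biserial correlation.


q = 1 - p = 0.44
rpb = ((M1 - M0) / SD) * sqrt(p * q)
rpb = ((45.68 - 38.35) / 10.14) * sqrt(0.56 * 0.44)
rpb = 0.3588

0.3588


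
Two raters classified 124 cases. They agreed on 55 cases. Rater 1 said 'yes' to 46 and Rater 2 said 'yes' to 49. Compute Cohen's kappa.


P_o = 55/124 = 0.443548
P_e = (46*49 + 78*75) / 15376 = 0.527055
kappa = (P_o - P_e) / (1 - P_e)
kappa = (0.443548 - 0.527055) / (1 - 0.527055)
kappa = -0.1766

-0.1766


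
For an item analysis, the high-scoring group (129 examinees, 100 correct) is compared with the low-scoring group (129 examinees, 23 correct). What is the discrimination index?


p_upper = 100/129 = 0.7752
p_lower = 23/129 = 0.1783
D = 0.7752 - 0.1783 = 0.5969

0.5969


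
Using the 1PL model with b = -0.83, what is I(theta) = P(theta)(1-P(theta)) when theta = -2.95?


P = 1/(1+exp(-(-2.95--0.83))) = 0.1072
I = P*(1-P) = 0.1072 * 0.8928
I = 0.0957

0.0957


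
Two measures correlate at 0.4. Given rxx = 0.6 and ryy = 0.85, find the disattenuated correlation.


r_corrected = rxy / sqrt(rxx * ryy)
= 0.4 / sqrt(0.6 * 0.85)
= 0.4 / sqrt(0.51)
= 0.4 / 0.714143
r_corrected = 0.5601

0.5601


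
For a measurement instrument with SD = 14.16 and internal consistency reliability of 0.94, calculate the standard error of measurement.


SEM = SD * sqrt(1 - rxx)
SEM = 14.16 * sqrt(1 - 0.94)
SEM = 14.16 * sqrt(0.06) = 14.16 * 0.244949
SEM = 3.4685

3.4685


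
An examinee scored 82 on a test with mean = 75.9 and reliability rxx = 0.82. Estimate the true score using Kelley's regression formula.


T_est = rxx * X + (1 - rxx) * mean
T_est = 0.82 * 82 + 0.18 * 75.9
T_est = 67.24 + 13.662
T_est = 80.902

80.902


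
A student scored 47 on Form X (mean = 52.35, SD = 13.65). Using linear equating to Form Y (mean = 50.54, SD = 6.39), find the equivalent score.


slope = SD_Y / SD_X = 6.39 / 13.65 ~ 0.4681
intercept = mean_Y - slope * mean_X = 50.54 - (6.39 / 13.65) * 52.35 ~ 26.0333
Y = slope * X + intercept. To avoid rounding drift from the rounded slope/intercept, evaluate the equivalent form Y = mean_Y + SD_Y * (X - mean_X) / SD_X at full precision:
Y = 50.54 + 6.39 * (47 - 52.35) / 13.65
Y = 50.54 - 6.39 * 5.35 / 13.65
Y = 50.54 - 34.1865 / 13.65
Y = 50.54 - 2.5045
Y = 48.0355

48.0355


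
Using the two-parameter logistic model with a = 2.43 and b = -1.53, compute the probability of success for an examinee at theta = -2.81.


a*(theta - b) = 2.43 * (-2.81 - -1.53) = -3.1104
exp(--3.1104) = 22.43
P = 1 / (1 + 22.43)
P = 0.0427

0.0427


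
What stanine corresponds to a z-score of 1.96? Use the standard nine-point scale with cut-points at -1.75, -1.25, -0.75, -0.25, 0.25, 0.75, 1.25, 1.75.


Stanine boundaries: [-1.75, -1.25, -0.75, -0.25, 0.25, 0.75, 1.25, 1.75]
z = 1.96
Check each boundary:
  z >= -1.75 -> could be stanine 2
  z >= -1.25 -> could be stanine 3
  z >= -0.75 -> could be stanine 4
  z >= -0.25 -> could be stanine 5
  z >= 0.25 -> could be stanine 6
  z >= 0.75 -> could be stanine 7
  z >= 1.25 -> could be stanine 8
  z >= 1.75 -> could be stanine 9
Highest qualifying boundary gives stanine = 9

9


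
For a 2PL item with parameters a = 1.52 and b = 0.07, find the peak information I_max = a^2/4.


For 2PL, max info at theta = b = 0.07
I_max = a^2 / 4 = 1.52^2 / 4
= 2.3104 / 4
I_max = 0.5776

0.5776


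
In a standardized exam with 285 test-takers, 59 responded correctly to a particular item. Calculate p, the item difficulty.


Item difficulty p = number correct / total examinees
p = 59 / 285
p = 0.207

0.207


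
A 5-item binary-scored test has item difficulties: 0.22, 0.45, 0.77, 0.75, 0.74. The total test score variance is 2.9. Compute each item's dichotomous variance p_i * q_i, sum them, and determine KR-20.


For each item, compute p_i * q_i:
  Item 1: 0.22 * 0.78 = 0.1716
  Item 2: 0.45 * 0.55 = 0.2475
  Item 3: 0.77 * 0.23 = 0.1771
  Item 4: 0.75 * 0.25 = 0.1875
  Item 5: 0.74 * 0.26 = 0.1924
Sum(p_i * q_i) = 0.1716 + 0.2475 + 0.1771 + 0.1875 + 0.1924 = 0.9761
KR-20 = (k/(k-1)) * (1 - Sum(p_i*q_i) / Var_total)
= (5/4) * (1 - 0.9761/2.9)
= 1.25 * 0.6634
KR-20 = 0.8293

0.8293


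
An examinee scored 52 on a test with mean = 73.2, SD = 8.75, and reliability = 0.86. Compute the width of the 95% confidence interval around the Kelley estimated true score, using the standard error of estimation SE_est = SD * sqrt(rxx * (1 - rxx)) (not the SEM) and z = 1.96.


True score estimate = 0.86*52 + 0.14*73.2 = 54.968
SE_est = SD * sqrt(rxx * (1 - rxx)) = 8.75 * sqrt(0.86 * 0.14) = 8.75 * sqrt(0.1204) = 3.036137
CI = T_est +/- z * SE_est, so width = 2 * z * SE_est = 2 * 1.96 * 3.036137
Width = 11.9017

11.9017


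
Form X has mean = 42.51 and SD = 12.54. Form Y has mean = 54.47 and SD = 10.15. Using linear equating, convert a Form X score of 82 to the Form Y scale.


slope = SD_Y / SD_X = 10.15 / 12.54 ~ 0.8094
intercept = mean_Y - slope * mean_X = 54.47 - (10.15 / 12.54) * 42.51 ~ 20.062
Y = slope * X + intercept. To avoid rounding drift from the rounded slope/intercept, evaluate the equivalent form Y = mean_Y + SD_Y * (X - mean_X) / SD_X at full precision:
Y = 54.47 + 10.15 * (82 - 42.51) / 12.54
Y = 54.47 + 10.15 * 39.49 / 12.54
Y = 54.47 + 400.8235 / 12.54
Y = 54.47 + 31.9636
Y = 86.4336

86.4336


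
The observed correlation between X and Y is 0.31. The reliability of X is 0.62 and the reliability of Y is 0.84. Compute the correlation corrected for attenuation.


r_corrected = rxy / sqrt(rxx * ryy)
= 0.31 / sqrt(0.62 * 0.84)
= 0.31 / sqrt(0.5208)
= 0.31 / 0.721665
r_corrected = 0.4296

0.4296


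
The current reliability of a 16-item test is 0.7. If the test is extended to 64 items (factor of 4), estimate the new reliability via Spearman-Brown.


r_new = (n * rxx) / (1 + (n-1) * rxx)
r_new = (4 * 0.7) / (1 + 3 * 0.7)
r_new = 2.8 / 3.1
r_new = 0.9032

0.9032


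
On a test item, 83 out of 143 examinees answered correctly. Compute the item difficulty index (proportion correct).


Item difficulty p = number correct / total examinees
p = 83 / 143
p = 0.5804

0.5804


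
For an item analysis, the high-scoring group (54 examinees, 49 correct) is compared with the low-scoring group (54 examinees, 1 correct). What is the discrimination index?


p_upper = 49/54 = 0.9074
p_lower = 1/54 = 0.0185
D = 0.9074 - 0.0185 = 0.8889

0.8889


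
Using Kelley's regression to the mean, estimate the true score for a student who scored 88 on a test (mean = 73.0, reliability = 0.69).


T_est = rxx * X + (1 - rxx) * mean
T_est = 0.69 * 88 + 0.31 * 73.0
T_est = 60.72 + 22.63
T_est = 83.35

83.35


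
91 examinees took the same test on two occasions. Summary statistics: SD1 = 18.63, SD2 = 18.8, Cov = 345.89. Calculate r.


r = cov(X,Y) / (SD_X * SD_Y)
r = 345.89 / (18.63 * 18.8)
r = 345.89 / 350.244
r = 0.9876

0.9876


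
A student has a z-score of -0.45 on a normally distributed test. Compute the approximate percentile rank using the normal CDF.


CDF(z) = 0.5 * (1 + erf(z/sqrt(2)))
erf(-0.3182) = -0.3473
CDF = 0.3264
Percentile rank = 0.3264 * 100 = 32.64

32.64


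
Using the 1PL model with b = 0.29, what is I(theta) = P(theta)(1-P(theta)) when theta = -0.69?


P = 1/(1+exp(-(-0.69-0.29))) = 0.2729
I = P*(1-P) = 0.2729 * 0.7271
I = 0.1984

0.1984


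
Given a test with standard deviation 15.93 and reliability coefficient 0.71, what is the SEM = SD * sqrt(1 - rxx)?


SEM = SD * sqrt(1 - rxx)
SEM = 15.93 * sqrt(1 - 0.71)
SEM = 15.93 * sqrt(0.29) = 15.93 * 0.538516
SEM = 8.5786

8.5786


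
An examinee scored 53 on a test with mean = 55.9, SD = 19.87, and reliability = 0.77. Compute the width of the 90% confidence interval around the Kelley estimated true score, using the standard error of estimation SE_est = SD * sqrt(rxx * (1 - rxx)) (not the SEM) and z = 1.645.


True score estimate = 0.77*53 + 0.23*55.9 = 53.667
SE_est = SD * sqrt(rxx * (1 - rxx)) = 19.87 * sqrt(0.77 * 0.23) = 19.87 * sqrt(0.1771) = 8.361942
CI = T_est +/- z * SE_est, so width = 2 * z * SE_est = 2 * 1.645 * 8.361942
Width = 27.5108

27.5108


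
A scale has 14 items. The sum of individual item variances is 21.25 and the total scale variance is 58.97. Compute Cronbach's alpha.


alpha = (k/(k-1)) * (1 - sum(si^2)/s_total^2)
= (14/13) * (1 - 21.25/58.97)
alpha = 0.6889

0.6889


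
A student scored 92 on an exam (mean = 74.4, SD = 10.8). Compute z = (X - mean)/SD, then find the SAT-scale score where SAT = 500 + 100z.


z = (X - mean) / SD = (92 - 74.4) / 10.8
z = 17.6 / 10.8
z = 1.6296
SAT-scale = SAT = 500 + 100z
Carry z at full precision (z = 17.6 / 10.8) into the conversion:
SAT-scale = 500 + 100 * (17.6 / 10.8) = 500 + 1760 / 10.8
SAT-scale = 500 + 162.963
SAT-scale = 662.963

662.963


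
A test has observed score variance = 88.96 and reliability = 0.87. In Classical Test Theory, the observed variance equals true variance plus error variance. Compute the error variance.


var_true = rxx * var_obs = 0.87 * 88.96 = 77.3952
var_error = var_obs - var_true
var_error = 88.96 - 77.3952
var_error = 11.5648

11.5648


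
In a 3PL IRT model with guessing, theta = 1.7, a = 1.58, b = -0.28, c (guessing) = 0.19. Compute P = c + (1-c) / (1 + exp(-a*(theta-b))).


logit = 1.58*(1.7 - -0.28) = 3.1284
P* = 1/(1 + exp(-3.1284)) = 0.958
P = 0.19 + (1 - 0.19) * 0.958
P = 0.966

0.966


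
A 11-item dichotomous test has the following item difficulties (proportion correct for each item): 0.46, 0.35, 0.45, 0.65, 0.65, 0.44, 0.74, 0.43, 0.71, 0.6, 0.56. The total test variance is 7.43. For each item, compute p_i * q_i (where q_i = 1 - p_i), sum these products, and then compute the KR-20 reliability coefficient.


For each item, compute p_i * q_i:
  Item 1: 0.46 * 0.54 = 0.2484
  Item 2: 0.35 * 0.65 = 0.2275
  Item 3: 0.45 * 0.55 = 0.2475
  Item 4: 0.65 * 0.35 = 0.2275
  Item 5: 0.65 * 0.35 = 0.2275
  Item 6: 0.44 * 0.56 = 0.2464
  Item 7: 0.74 * 0.26 = 0.1924
  Item 8: 0.43 * 0.57 = 0.2451
  Item 9: 0.71 * 0.29 = 0.2059
  Item 10: 0.6 * 0.4 = 0.24
  Item 11: 0.56 * 0.44 = 0.2464
Sum(p_i * q_i) = 0.2484 + 0.2275 + 0.2475 + 0.2275 + 0.2275 + 0.2464 + 0.1924 + 0.2451 + 0.2059 + 0.24 + 0.2464 = 2.5546
KR-20 = (k/(k-1)) * (1 - Sum(p_i*q_i) / Var_total)
= (11/10) * (1 - 2.5546/7.43)
= 1.1 * 0.6562
KR-20 = 0.7218

0.7218


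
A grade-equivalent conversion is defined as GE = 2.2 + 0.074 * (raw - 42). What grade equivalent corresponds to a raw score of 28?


raw - median = 28 - 42 = -14
slope * diff = 0.074 * -14 = -1.036
GE = 2.2 + -1.036
GE = 1.164

1.164


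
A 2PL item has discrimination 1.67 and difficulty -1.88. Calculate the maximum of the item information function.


For 2PL, max info at theta = b = -1.88
I_max = a^2 / 4 = 1.67^2 / 4
= 2.7889 / 4
I_max = 0.6972

0.6972


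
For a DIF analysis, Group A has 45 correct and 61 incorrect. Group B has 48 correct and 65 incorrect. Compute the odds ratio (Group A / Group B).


Odds_A = 45/61 = 0.7377
Odds_B = 48/65 = 0.7385
OR = Odds_A / Odds_B = 0.7377 / 0.7385
Exactly, OR = (45 * 65) / (61 * 48) = 2925 / 2928
OR = 0.999

0.999


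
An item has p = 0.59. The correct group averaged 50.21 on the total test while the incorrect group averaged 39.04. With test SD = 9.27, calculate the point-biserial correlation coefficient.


q = 1 - p = 0.41
rpb = ((M1 - M0) / SD) * sqrt(p * q)
rpb = ((50.21 - 39.04) / 9.27) * sqrt(0.59 * 0.41)
rpb = 0.5926

0.5926


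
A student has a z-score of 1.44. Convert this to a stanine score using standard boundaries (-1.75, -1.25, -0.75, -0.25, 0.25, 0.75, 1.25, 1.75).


Stanine boundaries: [-1.75, -1.25, -0.75, -0.25, 0.25, 0.75, 1.25, 1.75]
z = 1.44
Check each boundary:
  z >= -1.75 -> could be stanine 2
  z >= -1.25 -> could be stanine 3
  z >= -0.75 -> could be stanine 4
  z >= -0.25 -> could be stanine 5
  z >= 0.25 -> could be stanine 6
  z >= 0.75 -> could be stanine 7
  z >= 1.25 -> could be stanine 8
  z < 1.75
Highest qualifying boundary gives stanine = 8

8


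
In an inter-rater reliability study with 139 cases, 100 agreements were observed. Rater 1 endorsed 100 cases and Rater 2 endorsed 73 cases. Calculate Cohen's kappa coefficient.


P_o = 100/139 = 0.719424
P_e = (100*73 + 39*66) / 19321 = 0.51105
kappa = (P_o - P_e) / (1 - P_e)
kappa = (0.719424 - 0.51105) / (1 - 0.51105)
kappa = 0.4262

0.4262


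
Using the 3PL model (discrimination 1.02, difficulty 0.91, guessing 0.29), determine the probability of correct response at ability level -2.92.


logit = 1.02*(-2.92 - 0.91) = -3.9066
P* = 1/(1 + exp(--3.9066)) = 0.0197
P = 0.29 + (1 - 0.29) * 0.0197
P = 0.304

0.304


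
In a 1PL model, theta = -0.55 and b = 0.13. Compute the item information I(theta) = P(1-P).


P = 1/(1+exp(-(-0.55-0.13))) = 0.3363
I = P*(1-P) = 0.3363 * 0.6637
I = 0.2232

0.2232


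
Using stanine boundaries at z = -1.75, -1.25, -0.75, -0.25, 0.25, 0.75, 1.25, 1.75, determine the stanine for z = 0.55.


Stanine boundaries: [-1.75, -1.25, -0.75, -0.25, 0.25, 0.75, 1.25, 1.75]
z = 0.55
Check each boundary:
  z >= -1.75 -> could be stanine 2
  z >= -1.25 -> could be stanine 3
  z >= -0.75 -> could be stanine 4
  z >= -0.25 -> could be stanine 5
  z >= 0.25 -> could be stanine 6
  z < 0.75
  z < 1.25
  z < 1.75
Highest qualifying boundary gives stanine = 6

6


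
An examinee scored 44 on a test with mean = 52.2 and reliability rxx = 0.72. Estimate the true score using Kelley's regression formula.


T_est = rxx * X + (1 - rxx) * mean
T_est = 0.72 * 44 + 0.28 * 52.2
T_est = 31.68 + 14.616
T_est = 46.296

46.296


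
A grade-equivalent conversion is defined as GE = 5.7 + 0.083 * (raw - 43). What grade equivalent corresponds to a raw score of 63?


raw - median = 63 - 43 = 20
slope * diff = 0.083 * 20 = 1.66
GE = 5.7 + 1.66
GE = 7.36

7.36


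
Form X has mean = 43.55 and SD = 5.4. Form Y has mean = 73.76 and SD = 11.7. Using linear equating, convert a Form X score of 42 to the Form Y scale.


slope = SD_Y / SD_X = 11.7 / 5.4 ~ 2.1667
intercept = mean_Y - slope * mean_X = 73.76 - (11.7 / 5.4) * 43.55 ~ -20.5983
Y = slope * X + intercept. To avoid rounding drift from the rounded slope/intercept, evaluate the equivalent form Y = mean_Y + SD_Y * (X - mean_X) / SD_X at full precision:
Y = 73.76 + 11.7 * (42 - 43.55) / 5.4
Y = 73.76 - 11.7 * 1.55 / 5.4
Y = 73.76 - 18.135 / 5.4
Y = 73.76 - 3.3583
Y = 70.4017

70.4017


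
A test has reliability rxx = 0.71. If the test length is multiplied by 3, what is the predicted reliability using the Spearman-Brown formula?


r_new = (n * rxx) / (1 + (n-1) * rxx)
r_new = (3 * 0.71) / (1 + 2 * 0.71)
r_new = 2.13 / 2.42
r_new = 0.8802

0.8802


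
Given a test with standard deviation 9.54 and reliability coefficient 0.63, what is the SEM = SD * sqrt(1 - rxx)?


SEM = SD * sqrt(1 - rxx)
SEM = 9.54 * sqrt(1 - 0.63)
SEM = 9.54 * sqrt(0.37) = 9.54 * 0.608276
SEM = 5.803

5.803


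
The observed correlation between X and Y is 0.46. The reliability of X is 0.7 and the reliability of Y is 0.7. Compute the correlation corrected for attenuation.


r_corrected = rxy / sqrt(rxx * ryy)
= 0.46 / sqrt(0.7 * 0.7)
= 0.46 / sqrt(0.49)
= 0.46 / 0.7
r_corrected = 0.6571

0.6571


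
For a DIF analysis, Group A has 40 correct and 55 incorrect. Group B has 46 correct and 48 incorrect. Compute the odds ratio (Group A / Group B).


Odds_A = 40/55 = 0.7273
Odds_B = 46/48 = 0.9583
OR = Odds_A / Odds_B = 0.7273 / 0.9583
Exactly, OR = (40 * 48) / (55 * 46) = 1920 / 2530
OR = 0.7589

0.7589


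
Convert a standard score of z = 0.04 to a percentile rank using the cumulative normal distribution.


CDF(z) = 0.5 * (1 + erf(z/sqrt(2)))
erf(0.0283) = 0.0319
CDF = 0.516
Percentile rank = 0.516 * 100 = 51.6

51.6


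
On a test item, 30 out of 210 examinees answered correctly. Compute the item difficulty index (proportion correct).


Item difficulty p = number correct / total examinees
p = 30 / 210
p = 0.1429

0.1429


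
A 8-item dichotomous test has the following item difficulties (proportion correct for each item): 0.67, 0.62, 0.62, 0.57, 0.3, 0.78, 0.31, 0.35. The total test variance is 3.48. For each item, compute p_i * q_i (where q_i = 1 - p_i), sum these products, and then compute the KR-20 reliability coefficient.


For each item, compute p_i * q_i:
  Item 1: 0.67 * 0.33 = 0.2211
  Item 2: 0.62 * 0.38 = 0.2356
  Item 3: 0.62 * 0.38 = 0.2356
  Item 4: 0.57 * 0.43 = 0.2451
  Item 5: 0.3 * 0.7 = 0.21
  Item 6: 0.78 * 0.22 = 0.1716
  Item 7: 0.31 * 0.69 = 0.2139
  Item 8: 0.35 * 0.65 = 0.2275
Sum(p_i * q_i) = 0.2211 + 0.2356 + 0.2356 + 0.2451 + 0.21 + 0.1716 + 0.2139 + 0.2275 = 1.7604
KR-20 = (k/(k-1)) * (1 - Sum(p_i*q_i) / Var_total)
= (8/7) * (1 - 1.7604/3.48)
= 1.1429 * 0.4941
KR-20 = 0.5647

0.5647


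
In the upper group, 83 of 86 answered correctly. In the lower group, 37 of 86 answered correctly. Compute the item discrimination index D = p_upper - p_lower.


p_upper = 83/86 = 0.9651
p_lower = 37/86 = 0.4302
D = 0.9651 - 0.4302 = 0.5349

0.5349


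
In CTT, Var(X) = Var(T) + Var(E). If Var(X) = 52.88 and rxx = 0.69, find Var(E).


var_true = rxx * var_obs = 0.69 * 52.88 = 36.4872
var_error = var_obs - var_true
var_error = 52.88 - 36.4872
var_error = 16.3928

16.3928


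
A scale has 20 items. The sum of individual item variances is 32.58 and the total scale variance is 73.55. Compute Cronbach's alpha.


alpha = (k/(k-1)) * (1 - sum(si^2)/s_total^2)
= (20/19) * (1 - 32.58/73.55)
alpha = 0.5864

0.5864


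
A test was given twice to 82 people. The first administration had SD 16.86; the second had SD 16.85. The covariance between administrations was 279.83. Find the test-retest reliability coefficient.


r = cov(X,Y) / (SD_X * SD_Y)
r = 279.83 / (16.86 * 16.85)
r = 279.83 / 284.091
r = 0.985

0.985


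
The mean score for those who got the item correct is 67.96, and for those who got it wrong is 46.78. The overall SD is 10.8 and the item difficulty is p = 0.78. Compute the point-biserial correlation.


q = 1 - p = 0.22
rpb = ((M1 - M0) / SD) * sqrt(p * q)
rpb = ((67.96 - 46.78) / 10.8) * sqrt(0.78 * 0.22)
rpb = 0.8124

0.8124


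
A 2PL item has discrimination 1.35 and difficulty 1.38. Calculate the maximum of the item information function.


For 2PL, max info at theta = b = 1.38
I_max = a^2 / 4 = 1.35^2 / 4
= 1.8225 / 4
I_max = 0.4556

0.4556


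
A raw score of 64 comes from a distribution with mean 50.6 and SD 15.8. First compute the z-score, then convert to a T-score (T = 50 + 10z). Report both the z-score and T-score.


z = (X - mean) / SD = (64 - 50.6) / 15.8
z = 13.4 / 15.8
z = 0.8481
T-score = T = 50 + 10z
Carry z at full precision (z = 13.4 / 15.8) into the conversion:
T-score = 50 + 10 * (13.4 / 15.8) = 50 + 134 / 15.8
T-score = 50 + 8.481
T-score = 58.481

58.481


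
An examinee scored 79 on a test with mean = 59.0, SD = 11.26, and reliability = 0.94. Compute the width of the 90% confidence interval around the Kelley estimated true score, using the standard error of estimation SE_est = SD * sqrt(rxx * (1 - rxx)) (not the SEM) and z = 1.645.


True score estimate = 0.94*79 + 0.06*59.0 = 77.8
SE_est = SD * sqrt(rxx * (1 - rxx)) = 11.26 * sqrt(0.94 * 0.06) = 11.26 * sqrt(0.0564) = 2.674102
CI = T_est +/- z * SE_est, so width = 2 * z * SE_est = 2 * 1.645 * 2.674102
Width = 8.7978

8.7978


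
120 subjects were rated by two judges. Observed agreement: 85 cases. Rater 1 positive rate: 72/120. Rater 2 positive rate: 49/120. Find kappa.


P_o = 85/120 = 0.708333
P_e = (72*49 + 48*71) / 14400 = 0.481667
kappa = (P_o - P_e) / (1 - P_e)
kappa = (0.708333 - 0.481667) / (1 - 0.481667)
kappa = 0.4373

0.4373


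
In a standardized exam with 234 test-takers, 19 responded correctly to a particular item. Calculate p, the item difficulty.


Item difficulty p = number correct / total examinees
p = 19 / 234
p = 0.0812

0.0812


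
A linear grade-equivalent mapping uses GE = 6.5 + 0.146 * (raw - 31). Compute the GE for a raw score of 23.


raw - median = 23 - 31 = -8
slope * diff = 0.146 * -8 = -1.168
GE = 6.5 + -1.168
GE = 5.332

5.332


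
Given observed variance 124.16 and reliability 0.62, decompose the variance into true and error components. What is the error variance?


var_true = rxx * var_obs = 0.62 * 124.16 = 76.9792
var_error = var_obs - var_true
var_error = 124.16 - 76.9792
var_error = 47.1808

47.1808


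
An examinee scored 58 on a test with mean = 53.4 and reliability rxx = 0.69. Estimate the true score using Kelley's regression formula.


T_est = rxx * X + (1 - rxx) * mean
T_est = 0.69 * 58 + 0.31 * 53.4
T_est = 40.02 + 16.554
T_est = 56.574

56.574


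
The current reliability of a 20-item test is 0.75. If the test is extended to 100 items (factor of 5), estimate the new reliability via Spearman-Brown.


r_new = (n * rxx) / (1 + (n-1) * rxx)
r_new = (5 * 0.75) / (1 + 4 * 0.75)
r_new = 3.75 / 4.0
r_new = 0.9375

0.9375


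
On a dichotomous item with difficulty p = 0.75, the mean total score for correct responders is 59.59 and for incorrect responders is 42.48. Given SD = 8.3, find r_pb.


q = 1 - p = 0.25
rpb = ((M1 - M0) / SD) * sqrt(p * q)
rpb = ((59.59 - 42.48) / 8.3) * sqrt(0.75 * 0.25)
rpb = 0.8926

0.8926


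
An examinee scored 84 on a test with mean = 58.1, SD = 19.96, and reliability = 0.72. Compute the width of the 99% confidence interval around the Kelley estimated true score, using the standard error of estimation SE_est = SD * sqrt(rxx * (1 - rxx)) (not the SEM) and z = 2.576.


True score estimate = 0.72*84 + 0.28*58.1 = 76.748
SE_est = SD * sqrt(rxx * (1 - rxx)) = 19.96 * sqrt(0.72 * 0.28) = 19.96 * sqrt(0.2016) = 8.962018
CI = T_est +/- z * SE_est, so width = 2 * z * SE_est = 2 * 2.576 * 8.962018
Width = 46.1723

46.1723


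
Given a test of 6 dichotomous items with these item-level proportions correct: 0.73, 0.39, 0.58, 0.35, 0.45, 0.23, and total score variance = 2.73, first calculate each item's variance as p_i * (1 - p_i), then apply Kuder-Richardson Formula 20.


For each item, compute p_i * q_i:
  Item 1: 0.73 * 0.27 = 0.1971
  Item 2: 0.39 * 0.61 = 0.2379
  Item 3: 0.58 * 0.42 = 0.2436
  Item 4: 0.35 * 0.65 = 0.2275
  Item 5: 0.45 * 0.55 = 0.2475
  Item 6: 0.23 * 0.77 = 0.1771
Sum(p_i * q_i) = 0.1971 + 0.2379 + 0.2436 + 0.2275 + 0.2475 + 0.1771 = 1.3307
KR-20 = (k/(k-1)) * (1 - Sum(p_i*q_i) / Var_total)
= (6/5) * (1 - 1.3307/2.73)
= 1.2 * 0.5126
KR-20 = 0.6151

0.6151


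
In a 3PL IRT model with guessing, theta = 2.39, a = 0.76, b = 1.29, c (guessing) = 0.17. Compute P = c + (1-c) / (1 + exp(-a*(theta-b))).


logit = 0.76*(2.39 - 1.29) = 0.836
P* = 1/(1 + exp(-0.836)) = 0.6976
P = 0.17 + (1 - 0.17) * 0.6976
P = 0.749

0.749


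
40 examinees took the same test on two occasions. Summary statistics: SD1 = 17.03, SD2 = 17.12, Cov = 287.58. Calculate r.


r = cov(X,Y) / (SD_X * SD_Y)
r = 287.58 / (17.03 * 17.12)
r = 287.58 / 291.5536
r = 0.9864

0.9864


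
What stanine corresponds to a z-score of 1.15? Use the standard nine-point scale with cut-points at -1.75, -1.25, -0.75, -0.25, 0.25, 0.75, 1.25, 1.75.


Stanine boundaries: [-1.75, -1.25, -0.75, -0.25, 0.25, 0.75, 1.25, 1.75]
z = 1.15
Check each boundary:
  z >= -1.75 -> could be stanine 2
  z >= -1.25 -> could be stanine 3
  z >= -0.75 -> could be stanine 4
  z >= -0.25 -> could be stanine 5
  z >= 0.25 -> could be stanine 6
  z >= 0.75 -> could be stanine 7
  z < 1.25
  z < 1.75
Highest qualifying boundary gives stanine = 7

7


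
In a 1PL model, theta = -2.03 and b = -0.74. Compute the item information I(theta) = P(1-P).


P = 1/(1+exp(-(-2.03--0.74))) = 0.2159
I = P*(1-P) = 0.2159 * 0.7841
I = 0.1693

0.1693


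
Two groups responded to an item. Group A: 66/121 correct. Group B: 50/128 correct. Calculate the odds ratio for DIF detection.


Odds_A = 66/55 = 1.2
Odds_B = 50/78 = 0.641
OR = Odds_A / Odds_B = 1.2 / 0.641
Exactly, OR = (66 * 78) / (55 * 50) = 5148 / 2750
OR = 1.872

1.872


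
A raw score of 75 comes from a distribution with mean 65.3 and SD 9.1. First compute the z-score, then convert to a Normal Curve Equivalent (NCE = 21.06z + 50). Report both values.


z = (X - mean) / SD = (75 - 65.3) / 9.1
z = 9.7 / 9.1
z = 1.0659
NCE = NCE = 21.06z + 50
Carry z at full precision (z = 9.7 / 9.1) into the conversion:
NCE = 21.06 * (9.7 / 9.1) + 50 = 204.282 / 9.1 + 50
NCE = 22.4486 + 50
NCE = 72.4486

72.4486


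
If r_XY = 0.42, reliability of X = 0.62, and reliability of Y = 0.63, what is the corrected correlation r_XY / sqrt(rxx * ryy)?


r_corrected = rxy / sqrt(rxx * ryy)
= 0.42 / sqrt(0.62 * 0.63)
= 0.42 / sqrt(0.3906)
= 0.42 / 0.62498
r_corrected = 0.672

0.672


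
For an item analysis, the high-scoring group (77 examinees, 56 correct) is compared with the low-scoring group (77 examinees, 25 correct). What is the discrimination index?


p_upper = 56/77 = 0.7273
p_lower = 25/77 = 0.3247
D = 0.7273 - 0.3247 = 0.4026

0.4026


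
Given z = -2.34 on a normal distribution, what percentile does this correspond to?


CDF(z) = 0.5 * (1 + erf(z/sqrt(2)))
erf(-1.6546) = -0.9807
CDF = 0.0096
Percentile rank = 0.0096 * 100 = 0.96

0.96


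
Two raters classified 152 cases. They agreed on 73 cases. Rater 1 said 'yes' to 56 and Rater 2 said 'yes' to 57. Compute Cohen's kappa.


P_o = 73/152 = 0.480263
P_e = (56*57 + 96*95) / 23104 = 0.532895
kappa = (P_o - P_e) / (1 - P_e)
kappa = (0.480263 - 0.532895) / (1 - 0.532895)
kappa = -0.1127

-0.1127


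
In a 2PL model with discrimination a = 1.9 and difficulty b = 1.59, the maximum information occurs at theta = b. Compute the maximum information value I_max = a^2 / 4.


For 2PL, max info at theta = b = 1.59
I_max = a^2 / 4 = 1.9^2 / 4
= 3.61 / 4
I_max = 0.9025

0.9025


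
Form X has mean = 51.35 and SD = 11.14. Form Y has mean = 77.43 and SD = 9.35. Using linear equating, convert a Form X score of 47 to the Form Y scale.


slope = SD_Y / SD_X = 9.35 / 11.14 ~ 0.8393
intercept = mean_Y - slope * mean_X = 77.43 - (9.35 / 11.14) * 51.35 ~ 34.331
Y = slope * X + intercept. To avoid rounding drift from the rounded slope/intercept, evaluate the equivalent form Y = mean_Y + SD_Y * (X - mean_X) / SD_X at full precision:
Y = 77.43 + 9.35 * (47 - 51.35) / 11.14
Y = 77.43 - 9.35 * 4.35 / 11.14
Y = 77.43 - 40.6725 / 11.14
Y = 77.43 - 3.651
Y = 73.779

73.779


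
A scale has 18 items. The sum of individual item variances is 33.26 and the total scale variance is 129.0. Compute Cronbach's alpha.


alpha = (k/(k-1)) * (1 - sum(si^2)/s_total^2)
= (18/17) * (1 - 33.26/129.0)
alpha = 0.7858

0.7858


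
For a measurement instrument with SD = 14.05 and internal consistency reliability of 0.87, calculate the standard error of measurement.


SEM = SD * sqrt(1 - rxx)
SEM = 14.05 * sqrt(1 - 0.87)
SEM = 14.05 * sqrt(0.13) = 14.05 * 0.360555
SEM = 5.0658

5.0658


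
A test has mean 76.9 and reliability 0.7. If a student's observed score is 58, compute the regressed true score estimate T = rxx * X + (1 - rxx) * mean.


T_est = rxx * X + (1 - rxx) * mean
T_est = 0.7 * 58 + 0.3 * 76.9
T_est = 40.6 + 23.07
T_est = 63.67

63.67


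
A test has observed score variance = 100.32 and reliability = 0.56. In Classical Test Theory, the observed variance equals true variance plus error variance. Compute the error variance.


var_true = rxx * var_obs = 0.56 * 100.32 = 56.1792
var_error = var_obs - var_true
var_error = 100.32 - 56.1792
var_error = 44.1408

44.1408


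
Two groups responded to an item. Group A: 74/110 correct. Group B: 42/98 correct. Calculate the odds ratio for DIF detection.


Odds_A = 74/36 = 2.0556
Odds_B = 42/56 = 0.75
OR = Odds_A / Odds_B = 2.0556 / 0.75
Exactly, OR = (74 * 56) / (36 * 42) = 4144 / 1512
OR = 2.7407

2.7407


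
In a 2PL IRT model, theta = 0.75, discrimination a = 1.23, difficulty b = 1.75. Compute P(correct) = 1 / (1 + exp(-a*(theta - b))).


a*(theta - b) = 1.23 * (0.75 - 1.75) = -1.23
exp(--1.23) = 3.4212
P = 1 / (1 + 3.4212)
P = 0.2262

0.2262


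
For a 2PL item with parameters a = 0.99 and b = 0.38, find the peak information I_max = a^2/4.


For 2PL, max info at theta = b = 0.38
I_max = a^2 / 4 = 0.99^2 / 4
= 0.9801 / 4
I_max = 0.245

0.245


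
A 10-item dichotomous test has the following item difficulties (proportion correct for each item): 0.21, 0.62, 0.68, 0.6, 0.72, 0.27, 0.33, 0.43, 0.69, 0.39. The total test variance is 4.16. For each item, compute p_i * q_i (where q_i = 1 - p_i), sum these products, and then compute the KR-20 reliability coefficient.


For each item, compute p_i * q_i:
  Item 1: 0.21 * 0.79 = 0.1659
  Item 2: 0.62 * 0.38 = 0.2356
  Item 3: 0.68 * 0.32 = 0.2176
  Item 4: 0.6 * 0.4 = 0.24
  Item 5: 0.72 * 0.28 = 0.2016
  Item 6: 0.27 * 0.73 = 0.1971
  Item 7: 0.33 * 0.67 = 0.2211
  Item 8: 0.43 * 0.57 = 0.2451
  Item 9: 0.69 * 0.31 = 0.2139
  Item 10: 0.39 * 0.61 = 0.2379
Sum(p_i * q_i) = 0.1659 + 0.2356 + 0.2176 + 0.24 + 0.2016 + 0.1971 + 0.2211 + 0.2451 + 0.2139 + 0.2379 = 2.1758
KR-20 = (k/(k-1)) * (1 - Sum(p_i*q_i) / Var_total)
= (10/9) * (1 - 2.1758/4.16)
= 1.1111 * 0.477
KR-20 = 0.53

0.53


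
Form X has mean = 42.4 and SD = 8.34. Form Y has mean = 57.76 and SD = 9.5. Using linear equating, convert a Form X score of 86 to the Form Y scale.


slope = SD_Y / SD_X = 9.5 / 8.34 ~ 1.1391
intercept = mean_Y - slope * mean_X = 57.76 - (9.5 / 8.34) * 42.4 ~ 9.4626
Y = slope * X + intercept. To avoid rounding drift from the rounded slope/intercept, evaluate the equivalent form Y = mean_Y + SD_Y * (X - mean_X) / SD_X at full precision:
Y = 57.76 + 9.5 * (86 - 42.4) / 8.34
Y = 57.76 + 9.5 * 43.6 / 8.34
Y = 57.76 + 414.2 / 8.34
Y = 57.76 + 49.6643
Y = 107.4243

107.4243


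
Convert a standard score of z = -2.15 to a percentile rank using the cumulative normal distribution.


CDF(z) = 0.5 * (1 + erf(z/sqrt(2)))
erf(-1.5203) = -0.9684
CDF = 0.0158
Percentile rank = 0.0158 * 100 = 1.58

1.58


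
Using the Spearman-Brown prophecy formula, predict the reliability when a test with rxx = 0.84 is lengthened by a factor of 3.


r_new = (n * rxx) / (1 + (n-1) * rxx)
r_new = (3 * 0.84) / (1 + 2 * 0.84)
r_new = 2.52 / 2.68
r_new = 0.9403

0.9403


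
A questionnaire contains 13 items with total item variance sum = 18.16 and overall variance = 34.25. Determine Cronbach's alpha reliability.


alpha = (k/(k-1)) * (1 - sum(si^2)/s_total^2)
= (13/12) * (1 - 18.16/34.25)
alpha = 0.5089

0.5089


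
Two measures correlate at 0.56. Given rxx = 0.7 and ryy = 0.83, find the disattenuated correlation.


r_corrected = rxy / sqrt(rxx * ryy)
= 0.56 / sqrt(0.7 * 0.83)
= 0.56 / sqrt(0.581)
= 0.56 / 0.762234
r_corrected = 0.7347

0.7347


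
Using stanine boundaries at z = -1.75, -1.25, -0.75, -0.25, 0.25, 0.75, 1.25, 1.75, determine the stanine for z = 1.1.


Stanine boundaries: [-1.75, -1.25, -0.75, -0.25, 0.25, 0.75, 1.25, 1.75]
z = 1.1
Check each boundary:
  z >= -1.75 -> could be stanine 2
  z >= -1.25 -> could be stanine 3
  z >= -0.75 -> could be stanine 4
  z >= -0.25 -> could be stanine 5
  z >= 0.25 -> could be stanine 6
  z >= 0.75 -> could be stanine 7
  z < 1.25
  z < 1.75
Highest qualifying boundary gives stanine = 7

7


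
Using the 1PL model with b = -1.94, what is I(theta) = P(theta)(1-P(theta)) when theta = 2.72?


P = 1/(1+exp(-(2.72--1.94))) = 0.9906
I = P*(1-P) = 0.9906 * 0.0094
I = 0.0093

0.0093


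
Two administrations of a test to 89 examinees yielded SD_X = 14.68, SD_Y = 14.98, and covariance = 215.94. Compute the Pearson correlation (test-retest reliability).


r = cov(X,Y) / (SD_X * SD_Y)
r = 215.94 / (14.68 * 14.98)
r = 215.94 / 219.9064
r = 0.982

0.982


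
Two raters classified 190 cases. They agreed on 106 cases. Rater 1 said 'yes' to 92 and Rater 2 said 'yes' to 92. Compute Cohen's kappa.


P_o = 106/190 = 0.557895
P_e = (92*92 + 98*98) / 36100 = 0.500499
kappa = (P_o - P_e) / (1 - P_e)
kappa = (0.557895 - 0.500499) / (1 - 0.500499)
kappa = 0.1149

0.1149


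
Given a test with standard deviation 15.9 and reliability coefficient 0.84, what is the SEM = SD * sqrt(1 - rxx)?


SEM = SD * sqrt(1 - rxx)
SEM = 15.9 * sqrt(1 - 0.84)
SEM = 15.9 * sqrt(0.16) = 15.9 * 0.4
SEM = 6.36

6.36


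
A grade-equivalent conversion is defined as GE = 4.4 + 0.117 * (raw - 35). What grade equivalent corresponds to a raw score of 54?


raw - median = 54 - 35 = 19
slope * diff = 0.117 * 19 = 2.223
GE = 4.4 + 2.223
GE = 6.623

6.623


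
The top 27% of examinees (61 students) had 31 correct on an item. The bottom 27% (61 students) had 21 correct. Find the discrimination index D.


p_upper = 31/61 = 0.5082
p_lower = 21/61 = 0.3443
D = 0.5082 - 0.3443 = 0.1639

0.1639


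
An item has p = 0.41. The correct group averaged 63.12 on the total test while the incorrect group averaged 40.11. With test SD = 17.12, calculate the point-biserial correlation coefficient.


q = 1 - p = 0.59
rpb = ((M1 - M0) / SD) * sqrt(p * q)
rpb = ((63.12 - 40.11) / 17.12) * sqrt(0.41 * 0.59)
rpb = 0.661

0.661


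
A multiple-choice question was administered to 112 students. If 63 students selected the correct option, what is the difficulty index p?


Item difficulty p = number correct / total examinees
p = 63 / 112
p = 0.5625

0.5625


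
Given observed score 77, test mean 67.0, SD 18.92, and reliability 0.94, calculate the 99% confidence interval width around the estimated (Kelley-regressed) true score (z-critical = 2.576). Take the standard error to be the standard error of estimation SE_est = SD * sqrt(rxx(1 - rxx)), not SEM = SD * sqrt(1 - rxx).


True score estimate = 0.94*77 + 0.06*67.0 = 76.4
SE_est = SD * sqrt(rxx * (1 - rxx)) = 18.92 * sqrt(0.94 * 0.06) = 18.92 * sqrt(0.0564) = 4.493251
CI = T_est +/- z * SE_est, so width = 2 * z * SE_est = 2 * 2.576 * 4.493251
Width = 23.1492

23.1492
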